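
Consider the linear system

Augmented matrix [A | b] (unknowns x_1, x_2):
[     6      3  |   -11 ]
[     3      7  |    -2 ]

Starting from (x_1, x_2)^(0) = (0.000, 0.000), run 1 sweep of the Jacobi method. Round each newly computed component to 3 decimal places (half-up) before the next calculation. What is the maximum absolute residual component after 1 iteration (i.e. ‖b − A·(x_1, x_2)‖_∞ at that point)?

5.501

Iteration 1:
  x_1 = (-11 - (3)·0.000) / (6) = -1.833
  x_2 = (-2 - (3)·0.000) / (7) = -0.286
Residual b − A·x = (0.856, 5.501); ∞-norm = 5.501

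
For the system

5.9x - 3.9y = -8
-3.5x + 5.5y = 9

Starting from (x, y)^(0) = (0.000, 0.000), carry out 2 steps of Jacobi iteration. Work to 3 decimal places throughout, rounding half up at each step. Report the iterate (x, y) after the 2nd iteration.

Iteration 1:
  x = (-8 - (-3.9)·0.000) / (5.9) = -1.356
  y = (9 - (-3.5)·0.000) / (5.5) = 1.636
Iteration 2:
  x = (-8 - (-3.9)·1.636) / (5.9) = -0.275
  y = (9 - (-3.5)·-1.356) / (5.5) = 0.773

(-0.275, 0.773)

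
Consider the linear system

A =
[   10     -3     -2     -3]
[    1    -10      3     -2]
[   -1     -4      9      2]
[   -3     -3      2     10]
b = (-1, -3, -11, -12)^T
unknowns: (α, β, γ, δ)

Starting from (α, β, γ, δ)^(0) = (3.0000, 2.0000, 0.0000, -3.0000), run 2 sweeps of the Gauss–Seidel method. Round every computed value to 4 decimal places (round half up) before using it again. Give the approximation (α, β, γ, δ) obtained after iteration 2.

Iteration 1:
  α = (-1 - (-3)·2.0000 - (-2)·0.0000 - (-3)·-3.0000) / (10) = -0.4000
  β = (-3 - (1)·-0.4000 - (3)·0.0000 - (-2)·-3.0000) / (-10) = 0.8600
  γ = (-11 - (-1)·-0.4000 - (-4)·0.8600 - (2)·-3.0000) / (9) = -0.2178
  δ = (-12 - (-3)·-0.4000 - (-3)·0.8600 - (2)·-0.2178) / (10) = -1.0184
Iteration 2:
  α = (-1 - (-3)·0.8600 - (-2)·-0.2178 - (-3)·-1.0184) / (10) = -0.1911
  β = (-3 - (1)·-0.1911 - (3)·-0.2178 - (-2)·-1.0184) / (-10) = 0.4192
  γ = (-11 - (-1)·-0.1911 - (-4)·0.4192 - (2)·-1.0184) / (9) = -0.8308
  δ = (-12 - (-3)·-0.1911 - (-3)·0.4192 - (2)·-0.8308) / (10) = -0.9654

(-0.1911, 0.4192, -0.8308, -0.9654)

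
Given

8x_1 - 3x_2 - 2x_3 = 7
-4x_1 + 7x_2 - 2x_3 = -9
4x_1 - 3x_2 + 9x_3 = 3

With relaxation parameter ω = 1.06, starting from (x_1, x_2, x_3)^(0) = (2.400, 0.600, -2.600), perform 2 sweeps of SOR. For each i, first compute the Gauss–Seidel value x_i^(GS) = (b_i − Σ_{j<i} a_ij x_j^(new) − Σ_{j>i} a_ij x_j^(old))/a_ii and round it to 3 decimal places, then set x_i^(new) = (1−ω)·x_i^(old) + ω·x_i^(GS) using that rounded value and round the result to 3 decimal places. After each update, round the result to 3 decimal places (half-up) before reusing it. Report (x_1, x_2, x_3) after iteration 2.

(0.027, -1.333, -0.109)

Iteration 1:
  x_1: GS value = (7 - (-3)·0.600 - (-2)·-2.600) / (8) = 0.450;  x_1 ← (1−ω)·2.400 + ω·0.450 = 0.333
  x_2: GS value = (-9 - (-4)·0.333 - (-2)·-2.600) / (7) = -1.838;  x_2 ← (1−ω)·0.600 + ω·-1.838 = -1.984
  x_3: GS value = (3 - (4)·0.333 - (-3)·-1.984) / (9) = -0.476;  x_3 ← (1−ω)·-2.600 + ω·-0.476 = -0.349
Iteration 2:
  x_1: GS value = (7 - (-3)·-1.984 - (-2)·-0.349) / (8) = 0.044;  x_1 ← (1−ω)·0.333 + ω·0.044 = 0.027
  x_2: GS value = (-9 - (-4)·0.027 - (-2)·-0.349) / (7) = -1.370;  x_2 ← (1−ω)·-1.984 + ω·-1.370 = -1.333
  x_3: GS value = (3 - (4)·0.027 - (-3)·-1.333) / (9) = -0.123;  x_3 ← (1−ω)·-0.349 + ω·-0.123 = -0.109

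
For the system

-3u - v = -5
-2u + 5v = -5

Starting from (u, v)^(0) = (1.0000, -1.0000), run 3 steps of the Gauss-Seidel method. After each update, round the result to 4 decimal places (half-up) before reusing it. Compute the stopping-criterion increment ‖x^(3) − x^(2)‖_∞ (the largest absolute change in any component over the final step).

0.0356

Iteration 1:
  u = (-5 - (-1)·-1.0000) / (-3) = 2.0000
  v = (-5 - (-2)·2.0000) / (5) = -0.2000
Iteration 2:
  u = (-5 - (-1)·-0.2000) / (-3) = 1.7333
  v = (-5 - (-2)·1.7333) / (5) = -0.3067
Iteration 3:
  u = (-5 - (-1)·-0.3067) / (-3) = 1.7689
  v = (-5 - (-2)·1.7689) / (5) = -0.2924
Change: (0.0356, 0.0143) → max |·| = 0.0356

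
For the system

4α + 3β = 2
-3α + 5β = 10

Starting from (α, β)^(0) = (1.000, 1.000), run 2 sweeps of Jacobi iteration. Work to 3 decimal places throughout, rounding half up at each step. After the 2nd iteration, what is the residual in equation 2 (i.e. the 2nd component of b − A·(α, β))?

-3.600

Iteration 1:
  α = (2 - (3)·1.000) / (4) = -0.250
  β = (10 - (-3)·1.000) / (5) = 2.600
Iteration 2:
  α = (2 - (3)·2.600) / (4) = -1.450
  β = (10 - (-3)·-0.250) / (5) = 1.850
Residual b − A·x = (2.250, -3.600)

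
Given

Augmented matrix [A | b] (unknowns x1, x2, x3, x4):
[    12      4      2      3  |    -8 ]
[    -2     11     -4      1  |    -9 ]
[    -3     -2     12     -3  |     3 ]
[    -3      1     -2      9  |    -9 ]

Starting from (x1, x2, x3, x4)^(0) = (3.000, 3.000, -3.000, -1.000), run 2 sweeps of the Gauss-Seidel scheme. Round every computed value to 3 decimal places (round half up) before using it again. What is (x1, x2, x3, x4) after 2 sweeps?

(0.391, -0.841, -0.095, -0.797)

Iteration 1:
  x1 = (-8 - (4)·3.000 - (2)·-3.000 - (3)·-1.000) / (12) = -0.917
  x2 = (-9 - (-2)·-0.917 - (-4)·-3.000 - (1)·-1.000) / (11) = -1.985
  x3 = (3 - (-3)·-0.917 - (-2)·-1.985 - (-3)·-1.000) / (12) = -0.560
  x4 = (-9 - (-3)·-0.917 - (1)·-1.985 - (-2)·-0.560) / (9) = -1.210
Iteration 2:
  x1 = (-8 - (4)·-1.985 - (2)·-0.560 - (3)·-1.210) / (12) = 0.391
  x2 = (-9 - (-2)·0.391 - (-4)·-0.560 - (1)·-1.210) / (11) = -0.841
  x3 = (3 - (-3)·0.391 - (-2)·-0.841 - (-3)·-1.210) / (12) = -0.095
  x4 = (-9 - (-3)·0.391 - (1)·-0.841 - (-2)·-0.095) / (9) = -0.797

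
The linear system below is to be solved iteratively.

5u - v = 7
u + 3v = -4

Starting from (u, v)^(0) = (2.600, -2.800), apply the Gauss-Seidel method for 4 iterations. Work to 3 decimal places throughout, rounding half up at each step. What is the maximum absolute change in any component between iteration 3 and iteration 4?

0.001

Iteration 1:
  u = (7 - (-1)·-2.800) / (5) = 0.840
  v = (-4 - (1)·0.840) / (3) = -1.613
Iteration 2:
  u = (7 - (-1)·-1.613) / (5) = 1.077
  v = (-4 - (1)·1.077) / (3) = -1.692
Iteration 3:
  u = (7 - (-1)·-1.692) / (5) = 1.062
  v = (-4 - (1)·1.062) / (3) = -1.687
Iteration 4:
  u = (7 - (-1)·-1.687) / (5) = 1.063
  v = (-4 - (1)·1.063) / (3) = -1.688
Change: (0.001, -0.001) → max |·| = 0.001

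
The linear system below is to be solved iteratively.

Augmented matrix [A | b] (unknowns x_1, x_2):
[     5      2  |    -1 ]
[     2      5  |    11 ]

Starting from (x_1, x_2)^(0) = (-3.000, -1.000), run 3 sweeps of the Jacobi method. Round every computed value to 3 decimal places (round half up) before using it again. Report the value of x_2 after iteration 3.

Iteration 1:
  x_1 = (-1 - (2)·-1.000) / (5) = 0.200
  x_2 = (11 - (2)·-3.000) / (5) = 3.400
Iteration 2:
  x_1 = (-1 - (2)·3.400) / (5) = -1.560
  x_2 = (11 - (2)·0.200) / (5) = 2.120
Iteration 3:
  x_1 = (-1 - (2)·2.120) / (5) = -1.048
  x_2 = (11 - (2)·-1.560) / (5) = 2.824

2.824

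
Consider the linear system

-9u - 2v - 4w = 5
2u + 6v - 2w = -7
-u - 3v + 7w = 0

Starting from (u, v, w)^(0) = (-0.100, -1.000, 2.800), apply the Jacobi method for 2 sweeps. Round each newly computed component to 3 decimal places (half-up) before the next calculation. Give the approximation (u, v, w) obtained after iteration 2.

Iteration 1:
  u = (5 - (-2)·-1.000 - (-4)·2.800) / (-9) = -1.578
  v = (-7 - (2)·-0.100 - (-2)·2.800) / (6) = -0.200
  w = (0 - (-1)·-0.100 - (-3)·-1.000) / (7) = -0.443
Iteration 2:
  u = (5 - (-2)·-0.200 - (-4)·-0.443) / (-9) = -0.314
  v = (-7 - (2)·-1.578 - (-2)·-0.443) / (6) = -0.788
  w = (0 - (-1)·-1.578 - (-3)·-0.200) / (7) = -0.311

(-0.314, -0.788, -0.311)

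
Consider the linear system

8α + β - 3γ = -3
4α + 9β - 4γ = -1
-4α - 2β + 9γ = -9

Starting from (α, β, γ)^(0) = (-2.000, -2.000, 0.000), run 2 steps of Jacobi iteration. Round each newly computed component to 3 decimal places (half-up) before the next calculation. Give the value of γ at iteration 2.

-0.883

Iteration 1:
  α = (-3 - (1)·-2.000 - (-3)·0.000) / (8) = -0.125
  β = (-1 - (4)·-2.000 - (-4)·0.000) / (9) = 0.778
  γ = (-9 - (-4)·-2.000 - (-2)·-2.000) / (9) = -2.333
Iteration 2:
  α = (-3 - (1)·0.778 - (-3)·-2.333) / (8) = -1.347
  β = (-1 - (4)·-0.125 - (-4)·-2.333) / (9) = -1.092
  γ = (-9 - (-4)·-0.125 - (-2)·0.778) / (9) = -0.883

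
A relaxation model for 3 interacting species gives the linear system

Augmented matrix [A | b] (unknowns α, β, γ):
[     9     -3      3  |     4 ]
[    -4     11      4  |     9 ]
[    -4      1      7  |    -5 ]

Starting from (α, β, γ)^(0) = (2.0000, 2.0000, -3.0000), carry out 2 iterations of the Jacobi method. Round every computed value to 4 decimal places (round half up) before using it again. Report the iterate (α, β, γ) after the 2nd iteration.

(1.2756, 1.5339, 0.1154)

Iteration 1:
  α = (4 - (-3)·2.0000 - (3)·-3.0000) / (9) = 2.1111
  β = (9 - (-4)·2.0000 - (4)·-3.0000) / (11) = 2.6364
  γ = (-5 - (-4)·2.0000 - (1)·2.0000) / (7) = 0.1429
Iteration 2:
  α = (4 - (-3)·2.6364 - (3)·0.1429) / (9) = 1.2756
  β = (9 - (-4)·2.1111 - (4)·0.1429) / (11) = 1.5339
  γ = (-5 - (-4)·2.1111 - (1)·2.6364) / (7) = 0.1154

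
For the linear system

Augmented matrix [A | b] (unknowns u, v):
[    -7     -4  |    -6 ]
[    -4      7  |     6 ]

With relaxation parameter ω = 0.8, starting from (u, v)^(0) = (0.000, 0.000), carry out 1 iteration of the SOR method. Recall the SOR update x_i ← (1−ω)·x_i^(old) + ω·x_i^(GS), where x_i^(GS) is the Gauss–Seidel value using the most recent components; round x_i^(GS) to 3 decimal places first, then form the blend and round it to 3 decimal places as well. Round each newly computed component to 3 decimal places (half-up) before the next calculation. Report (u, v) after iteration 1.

(0.686, 0.999)

Iteration 1:
  u: GS value = (-6 - (-4)·0.000) / (-7) = 0.857;  u ← (1−ω)·0.000 + ω·0.857 = 0.686
  v: GS value = (6 - (-4)·0.686) / (7) = 1.249;  v ← (1−ω)·0.000 + ω·1.249 = 0.999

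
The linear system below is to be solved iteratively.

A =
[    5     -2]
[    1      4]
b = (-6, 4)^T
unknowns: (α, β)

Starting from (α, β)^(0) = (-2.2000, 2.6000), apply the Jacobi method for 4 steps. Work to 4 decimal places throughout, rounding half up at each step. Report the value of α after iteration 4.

-0.7420

Iteration 1:
  α = (-6 - (-2)·2.6000) / (5) = -0.1600
  β = (4 - (1)·-2.2000) / (4) = 1.5500
Iteration 2:
  α = (-6 - (-2)·1.5500) / (5) = -0.5800
  β = (4 - (1)·-0.1600) / (4) = 1.0400
Iteration 3:
  α = (-6 - (-2)·1.0400) / (5) = -0.7840
  β = (4 - (1)·-0.5800) / (4) = 1.1450
Iteration 4:
  α = (-6 - (-2)·1.1450) / (5) = -0.7420
  β = (4 - (1)·-0.7840) / (4) = 1.1960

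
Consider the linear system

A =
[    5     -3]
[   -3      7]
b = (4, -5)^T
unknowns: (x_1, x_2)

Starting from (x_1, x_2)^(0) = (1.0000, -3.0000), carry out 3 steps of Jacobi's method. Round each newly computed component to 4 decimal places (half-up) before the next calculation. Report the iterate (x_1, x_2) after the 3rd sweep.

(0.1143, -0.4449)

Iteration 1:
  x_1 = (4 - (-3)·-3.0000) / (5) = -1.0000
  x_2 = (-5 - (-3)·1.0000) / (7) = -0.2857
Iteration 2:
  x_1 = (4 - (-3)·-0.2857) / (5) = 0.6286
  x_2 = (-5 - (-3)·-1.0000) / (7) = -1.1429
Iteration 3:
  x_1 = (4 - (-3)·-1.1429) / (5) = 0.1143
  x_2 = (-5 - (-3)·0.6286) / (7) = -0.4449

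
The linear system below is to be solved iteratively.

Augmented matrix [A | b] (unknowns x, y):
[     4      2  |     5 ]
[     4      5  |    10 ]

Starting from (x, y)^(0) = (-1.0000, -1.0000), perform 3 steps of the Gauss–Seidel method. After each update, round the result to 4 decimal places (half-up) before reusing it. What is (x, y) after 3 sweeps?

Iteration 1:
  x = (5 - (2)·-1.0000) / (4) = 1.7500
  y = (10 - (4)·1.7500) / (5) = 0.6000
Iteration 2:
  x = (5 - (2)·0.6000) / (4) = 0.9500
  y = (10 - (4)·0.9500) / (5) = 1.2400
Iteration 3:
  x = (5 - (2)·1.2400) / (4) = 0.6300
  y = (10 - (4)·0.6300) / (5) = 1.4960

(0.6300, 1.4960)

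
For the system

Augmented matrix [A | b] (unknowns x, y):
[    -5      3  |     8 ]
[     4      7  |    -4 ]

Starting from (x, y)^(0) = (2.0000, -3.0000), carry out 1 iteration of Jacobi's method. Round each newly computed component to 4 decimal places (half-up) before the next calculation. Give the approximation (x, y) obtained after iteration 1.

(-3.4000, -1.7143)

Iteration 1:
  x = (8 - (3)·-3.0000) / (-5) = -3.4000
  y = (-4 - (4)·2.0000) / (7) = -1.7143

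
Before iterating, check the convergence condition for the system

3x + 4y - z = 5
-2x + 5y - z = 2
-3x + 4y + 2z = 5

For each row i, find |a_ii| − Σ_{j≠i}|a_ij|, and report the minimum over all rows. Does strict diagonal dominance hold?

-5

row 1: |3| − (4+1) = -2
row 2: |5| − (2+1) = 2
row 3: |2| − (3+4) = -5
minimum over rows = -5 → not strictly diagonally dominant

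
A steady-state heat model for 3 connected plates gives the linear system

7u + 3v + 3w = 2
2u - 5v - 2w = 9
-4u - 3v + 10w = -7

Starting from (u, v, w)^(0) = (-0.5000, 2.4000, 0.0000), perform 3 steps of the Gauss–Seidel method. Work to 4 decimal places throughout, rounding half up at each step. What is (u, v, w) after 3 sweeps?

(0.4843, -1.5797, -0.9802)

Iteration 1:
  u = (2 - (3)·2.4000 - (3)·0.0000) / (7) = -0.7429
  v = (9 - (2)·-0.7429 - (-2)·0.0000) / (-5) = -2.0972
  w = (-7 - (-4)·-0.7429 - (-3)·-2.0972) / (10) = -1.6263
Iteration 2:
  u = (2 - (3)·-2.0972 - (3)·-1.6263) / (7) = 1.8815
  v = (9 - (2)·1.8815 - (-2)·-1.6263) / (-5) = -0.3969
  w = (-7 - (-4)·1.8815 - (-3)·-0.3969) / (10) = -0.0665
Iteration 3:
  u = (2 - (3)·-0.3969 - (3)·-0.0665) / (7) = 0.4843
  v = (9 - (2)·0.4843 - (-2)·-0.0665) / (-5) = -1.5797
  w = (-7 - (-4)·0.4843 - (-3)·-1.5797) / (10) = -0.9802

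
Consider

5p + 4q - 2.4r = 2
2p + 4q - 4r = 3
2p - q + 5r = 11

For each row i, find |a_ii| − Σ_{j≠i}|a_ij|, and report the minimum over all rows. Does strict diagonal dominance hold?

-2

row 1: |5| − (4+2.4) = -1.4
row 2: |4| − (2+4) = -2
row 3: |5| − (2+1) = 2
minimum over rows = -2 → not strictly diagonally dominant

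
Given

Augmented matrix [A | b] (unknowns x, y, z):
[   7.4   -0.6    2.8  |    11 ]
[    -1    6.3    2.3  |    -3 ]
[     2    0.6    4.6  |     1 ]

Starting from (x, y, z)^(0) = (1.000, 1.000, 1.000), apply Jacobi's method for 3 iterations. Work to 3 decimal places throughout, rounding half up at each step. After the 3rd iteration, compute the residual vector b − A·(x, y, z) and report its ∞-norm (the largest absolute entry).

0.652

Iteration 1:
  x = (11 - (-0.6)·1.000 - (2.8)·1.000) / (7.4) = 1.189
  y = (-3 - (-1)·1.000 - (2.3)·1.000) / (6.3) = -0.683
  z = (1 - (2)·1.000 - (0.6)·1.000) / (4.6) = -0.348
Iteration 2:
  x = (11 - (-0.6)·-0.683 - (2.8)·-0.348) / (7.4) = 1.563
  y = (-3 - (-1)·1.189 - (2.3)·-0.348) / (6.3) = -0.160
  z = (1 - (2)·1.189 - (0.6)·-0.683) / (4.6) = -0.210
Iteration 3:
  x = (11 - (-0.6)·-0.160 - (2.8)·-0.210) / (7.4) = 1.553
  y = (-3 - (-1)·1.563 - (2.3)·-0.210) / (6.3) = -0.151
  z = (1 - (2)·1.563 - (0.6)·-0.160) / (4.6) = -0.441
Residual b − A·x = (0.652, 0.519, 0.013); ∞-norm = 0.652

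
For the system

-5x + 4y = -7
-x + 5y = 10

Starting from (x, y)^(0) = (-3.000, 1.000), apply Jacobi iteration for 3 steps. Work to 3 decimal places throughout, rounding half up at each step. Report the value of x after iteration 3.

Iteration 1:
  x = (-7 - (4)·1.000) / (-5) = 2.200
  y = (10 - (-1)·-3.000) / (5) = 1.400
Iteration 2:
  x = (-7 - (4)·1.400) / (-5) = 2.520
  y = (10 - (-1)·2.200) / (5) = 2.440
Iteration 3:
  x = (-7 - (4)·2.440) / (-5) = 3.352
  y = (10 - (-1)·2.520) / (5) = 2.504

3.352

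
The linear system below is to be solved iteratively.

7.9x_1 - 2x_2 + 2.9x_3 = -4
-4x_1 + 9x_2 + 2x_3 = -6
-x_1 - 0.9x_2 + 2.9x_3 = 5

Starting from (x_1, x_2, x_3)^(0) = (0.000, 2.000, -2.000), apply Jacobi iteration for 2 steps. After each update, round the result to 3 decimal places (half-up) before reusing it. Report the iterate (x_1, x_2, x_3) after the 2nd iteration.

(-1.423, -0.862, 1.908)

Iteration 1:
  x_1 = (-4 - (-2)·2.000 - (2.9)·-2.000) / (7.9) = 0.734
  x_2 = (-6 - (-4)·0.000 - (2)·-2.000) / (9) = -0.222
  x_3 = (5 - (-1)·0.000 - (-0.9)·2.000) / (2.9) = 2.345
Iteration 2:
  x_1 = (-4 - (-2)·-0.222 - (2.9)·2.345) / (7.9) = -1.423
  x_2 = (-6 - (-4)·0.734 - (2)·2.345) / (9) = -0.862
  x_3 = (5 - (-1)·0.734 - (-0.9)·-0.222) / (2.9) = 1.908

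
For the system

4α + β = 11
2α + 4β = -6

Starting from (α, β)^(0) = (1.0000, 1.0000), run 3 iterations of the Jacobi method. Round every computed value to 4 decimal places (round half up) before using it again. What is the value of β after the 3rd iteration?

-3.1250

Iteration 1:
  α = (11 - (1)·1.0000) / (4) = 2.5000
  β = (-6 - (2)·1.0000) / (4) = -2.0000
Iteration 2:
  α = (11 - (1)·-2.0000) / (4) = 3.2500
  β = (-6 - (2)·2.5000) / (4) = -2.7500
Iteration 3:
  α = (11 - (1)·-2.7500) / (4) = 3.4375
  β = (-6 - (2)·3.2500) / (4) = -3.1250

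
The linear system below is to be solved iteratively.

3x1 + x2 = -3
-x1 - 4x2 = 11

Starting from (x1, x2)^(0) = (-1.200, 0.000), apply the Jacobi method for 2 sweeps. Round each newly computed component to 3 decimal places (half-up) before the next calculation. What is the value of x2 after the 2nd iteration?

Iteration 1:
  x1 = (-3 - (1)·0.000) / (3) = -1.000
  x2 = (11 - (-1)·-1.200) / (-4) = -2.450
Iteration 2:
  x1 = (-3 - (1)·-2.450) / (3) = -0.183
  x2 = (11 - (-1)·-1.000) / (-4) = -2.500

-2.500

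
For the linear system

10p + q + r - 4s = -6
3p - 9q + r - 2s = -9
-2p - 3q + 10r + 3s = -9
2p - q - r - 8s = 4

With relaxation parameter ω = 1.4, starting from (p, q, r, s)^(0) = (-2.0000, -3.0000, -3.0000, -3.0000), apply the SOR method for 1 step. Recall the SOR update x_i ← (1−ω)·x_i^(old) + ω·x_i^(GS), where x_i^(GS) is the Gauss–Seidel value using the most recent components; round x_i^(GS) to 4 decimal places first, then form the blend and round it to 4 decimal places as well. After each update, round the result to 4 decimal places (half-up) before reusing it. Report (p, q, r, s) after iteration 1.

Iteration 1:
  p: GS value = (-6 - (1)·-3.0000 - (1)·-3.0000 - (-4)·-3.0000) / (10) = -1.2000;  p ← (1−ω)·-2.0000 + ω·-1.2000 = -0.8800
  q: GS value = (-9 - (3)·-0.8800 - (1)·-3.0000 - (-2)·-3.0000) / (-9) = 1.0400;  q ← (1−ω)·-3.0000 + ω·1.0400 = 2.6560
  r: GS value = (-9 - (-2)·-0.8800 - (-3)·2.6560 - (3)·-3.0000) / (10) = 0.6208;  r ← (1−ω)·-3.0000 + ω·0.6208 = 2.0691
  s: GS value = (4 - (2)·-0.8800 - (-1)·2.6560 - (-1)·2.0691) / (-8) = -1.3106;  s ← (1−ω)·-3.0000 + ω·-1.3106 = -0.6348

(-0.8800, 2.6560, 2.0691, -0.6348)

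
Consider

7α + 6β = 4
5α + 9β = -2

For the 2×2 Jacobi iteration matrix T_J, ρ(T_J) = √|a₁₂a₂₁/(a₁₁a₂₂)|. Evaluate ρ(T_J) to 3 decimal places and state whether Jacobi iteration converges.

0.690

a₁₂a₂₁/(a₁₁a₂₂) = (6)·(5) / ((7)·(9)) = 0.476190
ρ = √|0.476190| = √0.476190 = 0.690
ρ < 1, so Jacobi converges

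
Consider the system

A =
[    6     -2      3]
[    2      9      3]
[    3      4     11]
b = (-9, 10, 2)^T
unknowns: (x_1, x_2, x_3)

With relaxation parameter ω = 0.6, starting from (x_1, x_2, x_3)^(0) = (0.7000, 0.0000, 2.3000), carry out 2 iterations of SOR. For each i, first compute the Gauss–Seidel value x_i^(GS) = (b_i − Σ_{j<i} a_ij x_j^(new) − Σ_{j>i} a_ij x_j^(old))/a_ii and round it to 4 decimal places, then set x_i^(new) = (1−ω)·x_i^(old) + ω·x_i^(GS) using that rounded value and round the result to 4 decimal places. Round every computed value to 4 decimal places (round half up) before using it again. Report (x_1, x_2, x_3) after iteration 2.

(-1.6958, 0.8133, 0.6732)

Iteration 1:
  x_1: GS value = (-9 - (-2)·0.0000 - (3)·2.3000) / (6) = -2.6500;  x_1 ← (1−ω)·0.7000 + ω·-2.6500 = -1.3100
  x_2: GS value = (10 - (2)·-1.3100 - (3)·2.3000) / (9) = 0.6356;  x_2 ← (1−ω)·0.0000 + ω·0.6356 = 0.3814
  x_3: GS value = (2 - (3)·-1.3100 - (4)·0.3814) / (11) = 0.4004;  x_3 ← (1−ω)·2.3000 + ω·0.4004 = 1.1602
Iteration 2:
  x_1: GS value = (-9 - (-2)·0.3814 - (3)·1.1602) / (6) = -1.9530;  x_1 ← (1−ω)·-1.3100 + ω·-1.9530 = -1.6958
  x_2: GS value = (10 - (2)·-1.6958 - (3)·1.1602) / (9) = 1.1012;  x_2 ← (1−ω)·0.3814 + ω·1.1012 = 0.8133
  x_3: GS value = (2 - (3)·-1.6958 - (4)·0.8133) / (11) = 0.3486;  x_3 ← (1−ω)·1.1602 + ω·0.3486 = 0.6732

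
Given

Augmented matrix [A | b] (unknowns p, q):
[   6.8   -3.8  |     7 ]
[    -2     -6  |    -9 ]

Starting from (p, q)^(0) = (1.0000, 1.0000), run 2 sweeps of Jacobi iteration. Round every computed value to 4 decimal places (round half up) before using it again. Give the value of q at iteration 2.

0.9706

Iteration 1:
  p = (7 - (-3.8)·1.0000) / (6.8) = 1.5882
  q = (-9 - (-2)·1.0000) / (-6) = 1.1667
Iteration 2:
  p = (7 - (-3.8)·1.1667) / (6.8) = 1.6814
  q = (-9 - (-2)·1.5882) / (-6) = 0.9706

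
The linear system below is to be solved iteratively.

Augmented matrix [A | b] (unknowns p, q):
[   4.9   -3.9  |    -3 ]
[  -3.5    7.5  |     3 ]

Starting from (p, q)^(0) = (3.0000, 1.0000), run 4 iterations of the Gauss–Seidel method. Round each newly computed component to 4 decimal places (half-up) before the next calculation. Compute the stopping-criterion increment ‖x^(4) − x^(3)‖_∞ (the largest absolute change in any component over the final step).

0.0565

Iteration 1:
  p = (-3 - (-3.9)·1.0000) / (4.9) = 0.1837
  q = (3 - (-3.5)·0.1837) / (7.5) = 0.4857
Iteration 2:
  p = (-3 - (-3.9)·0.4857) / (4.9) = -0.2257
  q = (3 - (-3.5)·-0.2257) / (7.5) = 0.2947
Iteration 3:
  p = (-3 - (-3.9)·0.2947) / (4.9) = -0.3777
  q = (3 - (-3.5)·-0.3777) / (7.5) = 0.2237
Iteration 4:
  p = (-3 - (-3.9)·0.2237) / (4.9) = -0.4342
  q = (3 - (-3.5)·-0.4342) / (7.5) = 0.1974
Change: (-0.0565, -0.0263) → max |·| = 0.0565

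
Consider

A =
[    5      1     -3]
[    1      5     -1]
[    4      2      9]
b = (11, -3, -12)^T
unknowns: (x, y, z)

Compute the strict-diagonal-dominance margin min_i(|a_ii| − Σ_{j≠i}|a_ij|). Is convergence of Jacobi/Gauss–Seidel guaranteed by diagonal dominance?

row 1: |5| − (1+3) = 1
row 2: |5| − (1+1) = 3
row 3: |9| − (4+2) = 3
minimum over rows = 1 → strictly diagonally dominant (convergence guaranteed)

1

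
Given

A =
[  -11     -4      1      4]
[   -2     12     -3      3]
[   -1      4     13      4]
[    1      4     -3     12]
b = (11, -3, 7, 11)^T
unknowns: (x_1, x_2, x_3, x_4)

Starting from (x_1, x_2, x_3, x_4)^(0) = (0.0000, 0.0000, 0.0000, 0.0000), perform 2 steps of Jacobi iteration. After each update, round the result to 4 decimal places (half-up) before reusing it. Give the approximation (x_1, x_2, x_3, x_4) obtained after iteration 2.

(-0.5268, -0.5112, 0.2564, 1.2180)

Iteration 1:
  x_1 = (11 - (-4)·0.0000 - (1)·0.0000 - (4)·0.0000) / (-11) = -1.0000
  x_2 = (-3 - (-2)·0.0000 - (-3)·0.0000 - (3)·0.0000) / (12) = -0.2500
  x_3 = (7 - (-1)·0.0000 - (4)·0.0000 - (4)·0.0000) / (13) = 0.5385
  x_4 = (11 - (1)·0.0000 - (4)·0.0000 - (-3)·0.0000) / (12) = 0.9167
Iteration 2:
  x_1 = (11 - (-4)·-0.2500 - (1)·0.5385 - (4)·0.9167) / (-11) = -0.5268
  x_2 = (-3 - (-2)·-1.0000 - (-3)·0.5385 - (3)·0.9167) / (12) = -0.5112
  x_3 = (7 - (-1)·-1.0000 - (4)·-0.2500 - (4)·0.9167) / (13) = 0.2564
  x_4 = (11 - (1)·-1.0000 - (4)·-0.2500 - (-3)·0.5385) / (12) = 1.2180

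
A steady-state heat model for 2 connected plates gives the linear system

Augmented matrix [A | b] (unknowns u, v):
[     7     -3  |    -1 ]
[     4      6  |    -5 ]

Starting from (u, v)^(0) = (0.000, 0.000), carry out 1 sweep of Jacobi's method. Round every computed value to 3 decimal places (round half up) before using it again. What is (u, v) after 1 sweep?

Iteration 1:
  u = (-1 - (-3)·0.000) / (7) = -0.143
  v = (-5 - (4)·0.000) / (6) = -0.833

(-0.143, -0.833)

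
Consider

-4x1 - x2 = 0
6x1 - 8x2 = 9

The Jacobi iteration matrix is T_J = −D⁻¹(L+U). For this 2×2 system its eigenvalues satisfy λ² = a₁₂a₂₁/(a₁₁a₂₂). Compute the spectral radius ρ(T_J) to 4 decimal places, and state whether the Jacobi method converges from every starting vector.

0.4330

a₁₂a₂₁/(a₁₁a₂₂) = (-1)·(6) / ((-4)·(-8)) = -0.187500
ρ = √|-0.187500| = √0.187500 = 0.4330
ρ < 1, so Jacobi converges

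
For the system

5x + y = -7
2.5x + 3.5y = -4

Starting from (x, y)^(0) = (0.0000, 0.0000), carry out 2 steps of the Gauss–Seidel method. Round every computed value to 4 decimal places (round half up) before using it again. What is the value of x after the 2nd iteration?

Iteration 1:
  x = (-7 - (1)·0.0000) / (5) = -1.4000
  y = (-4 - (2.5)·-1.4000) / (3.5) = -0.1429
Iteration 2:
  x = (-7 - (1)·-0.1429) / (5) = -1.3714
  y = (-4 - (2.5)·-1.3714) / (3.5) = -0.1633

-1.3714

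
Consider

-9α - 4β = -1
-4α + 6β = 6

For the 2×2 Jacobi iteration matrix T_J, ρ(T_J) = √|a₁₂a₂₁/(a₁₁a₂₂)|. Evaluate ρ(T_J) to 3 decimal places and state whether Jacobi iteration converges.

a₁₂a₂₁/(a₁₁a₂₂) = (-4)·(-4) / ((-9)·(6)) = -0.296296
ρ = √|-0.296296| = √0.296296 = 0.544
ρ < 1, so Jacobi converges

0.544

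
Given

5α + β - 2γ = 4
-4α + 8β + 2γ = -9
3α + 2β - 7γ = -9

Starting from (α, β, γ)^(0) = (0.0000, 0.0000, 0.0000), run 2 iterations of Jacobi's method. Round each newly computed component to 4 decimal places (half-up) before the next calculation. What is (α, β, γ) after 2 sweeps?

(1.5393, -1.0464, 1.3071)

Iteration 1:
  α = (4 - (1)·0.0000 - (-2)·0.0000) / (5) = 0.8000
  β = (-9 - (-4)·0.0000 - (2)·0.0000) / (8) = -1.1250
  γ = (-9 - (3)·0.0000 - (2)·0.0000) / (-7) = 1.2857
Iteration 2:
  α = (4 - (1)·-1.1250 - (-2)·1.2857) / (5) = 1.5393
  β = (-9 - (-4)·0.8000 - (2)·1.2857) / (8) = -1.0464
  γ = (-9 - (3)·0.8000 - (2)·-1.1250) / (-7) = 1.3071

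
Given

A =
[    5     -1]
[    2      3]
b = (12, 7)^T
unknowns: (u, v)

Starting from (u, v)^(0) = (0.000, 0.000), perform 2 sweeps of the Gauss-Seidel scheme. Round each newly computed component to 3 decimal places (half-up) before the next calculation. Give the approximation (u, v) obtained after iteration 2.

Iteration 1:
  u = (12 - (-1)·0.000) / (5) = 2.400
  v = (7 - (2)·2.400) / (3) = 0.733
Iteration 2:
  u = (12 - (-1)·0.733) / (5) = 2.547
  v = (7 - (2)·2.547) / (3) = 0.635

(2.547, 0.635)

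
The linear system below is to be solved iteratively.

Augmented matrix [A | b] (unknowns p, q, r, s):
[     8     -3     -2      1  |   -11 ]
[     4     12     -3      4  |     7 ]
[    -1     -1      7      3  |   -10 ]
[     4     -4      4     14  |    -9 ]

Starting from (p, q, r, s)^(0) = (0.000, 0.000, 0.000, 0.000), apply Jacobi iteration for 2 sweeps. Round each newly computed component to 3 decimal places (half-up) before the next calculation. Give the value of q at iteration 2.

Iteration 1:
  p = (-11 - (-3)·0.000 - (-2)·0.000 - (1)·0.000) / (8) = -1.375
  q = (7 - (4)·0.000 - (-3)·0.000 - (4)·0.000) / (12) = 0.583
  r = (-10 - (-1)·0.000 - (-1)·0.000 - (3)·0.000) / (7) = -1.429
  s = (-9 - (4)·0.000 - (-4)·0.000 - (4)·0.000) / (14) = -0.643
Iteration 2:
  p = (-11 - (-3)·0.583 - (-2)·-1.429 - (1)·-0.643) / (8) = -1.433
  q = (7 - (4)·-1.375 - (-3)·-1.429 - (4)·-0.643) / (12) = 0.899
  r = (-10 - (-1)·-1.375 - (-1)·0.583 - (3)·-0.643) / (7) = -1.266
  s = (-9 - (4)·-1.375 - (-4)·0.583 - (4)·-1.429) / (14) = 0.325

0.899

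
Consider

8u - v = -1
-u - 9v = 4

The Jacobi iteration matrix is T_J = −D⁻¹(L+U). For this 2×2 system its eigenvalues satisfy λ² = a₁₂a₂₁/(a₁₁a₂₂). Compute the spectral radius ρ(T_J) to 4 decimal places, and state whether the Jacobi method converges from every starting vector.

a₁₂a₂₁/(a₁₁a₂₂) = (-1)·(-1) / ((8)·(-9)) = -0.013889
ρ = √|-0.013889| = √0.013889 = 0.1179
ρ < 1, so Jacobi converges

0.1179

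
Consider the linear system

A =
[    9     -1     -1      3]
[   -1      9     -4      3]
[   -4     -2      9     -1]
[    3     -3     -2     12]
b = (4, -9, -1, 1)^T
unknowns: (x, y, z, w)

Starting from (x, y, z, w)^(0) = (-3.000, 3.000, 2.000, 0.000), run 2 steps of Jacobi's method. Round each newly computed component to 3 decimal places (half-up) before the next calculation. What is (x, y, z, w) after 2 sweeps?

Iteration 1:
  x = (4 - (-1)·3.000 - (-1)·2.000 - (3)·0.000) / (9) = 1.000
  y = (-9 - (-1)·-3.000 - (-4)·2.000 - (3)·0.000) / (9) = -0.444
  z = (-1 - (-4)·-3.000 - (-2)·3.000 - (-1)·0.000) / (9) = -0.778
  w = (1 - (3)·-3.000 - (-3)·3.000 - (-2)·2.000) / (12) = 1.917
Iteration 2:
  x = (4 - (-1)·-0.444 - (-1)·-0.778 - (3)·1.917) / (9) = -0.330
  y = (-9 - (-1)·1.000 - (-4)·-0.778 - (3)·1.917) / (9) = -1.874
  z = (-1 - (-4)·1.000 - (-2)·-0.444 - (-1)·1.917) / (9) = 0.448
  w = (1 - (3)·1.000 - (-3)·-0.444 - (-2)·-0.778) / (12) = -0.407

(-0.330, -1.874, 0.448, -0.407)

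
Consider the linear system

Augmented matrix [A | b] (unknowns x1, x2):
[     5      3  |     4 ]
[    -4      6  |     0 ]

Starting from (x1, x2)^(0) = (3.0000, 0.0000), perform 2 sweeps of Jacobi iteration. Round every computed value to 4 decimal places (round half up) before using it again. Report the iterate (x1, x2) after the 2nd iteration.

Iteration 1:
  x1 = (4 - (3)·0.0000) / (5) = 0.8000
  x2 = (0 - (-4)·3.0000) / (6) = 2.0000
Iteration 2:
  x1 = (4 - (3)·2.0000) / (5) = -0.4000
  x2 = (0 - (-4)·0.8000) / (6) = 0.5333

(-0.4000, 0.5333)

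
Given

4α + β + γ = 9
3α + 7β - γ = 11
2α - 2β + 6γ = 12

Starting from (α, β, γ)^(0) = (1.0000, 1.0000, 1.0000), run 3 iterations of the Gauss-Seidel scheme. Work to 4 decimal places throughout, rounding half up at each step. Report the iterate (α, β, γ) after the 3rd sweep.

(1.4995, 1.1941, 1.8982)

Iteration 1:
  α = (9 - (1)·1.0000 - (1)·1.0000) / (4) = 1.7500
  β = (11 - (3)·1.7500 - (-1)·1.0000) / (7) = 0.9643
  γ = (12 - (2)·1.7500 - (-2)·0.9643) / (6) = 1.7381
Iteration 2:
  α = (9 - (1)·0.9643 - (1)·1.7381) / (4) = 1.5744
  β = (11 - (3)·1.5744 - (-1)·1.7381) / (7) = 1.1450
  γ = (12 - (2)·1.5744 - (-2)·1.1450) / (6) = 1.8569
Iteration 3:
  α = (9 - (1)·1.1450 - (1)·1.8569) / (4) = 1.4995
  β = (11 - (3)·1.4995 - (-1)·1.8569) / (7) = 1.1941
  γ = (12 - (2)·1.4995 - (-2)·1.1941) / (6) = 1.8982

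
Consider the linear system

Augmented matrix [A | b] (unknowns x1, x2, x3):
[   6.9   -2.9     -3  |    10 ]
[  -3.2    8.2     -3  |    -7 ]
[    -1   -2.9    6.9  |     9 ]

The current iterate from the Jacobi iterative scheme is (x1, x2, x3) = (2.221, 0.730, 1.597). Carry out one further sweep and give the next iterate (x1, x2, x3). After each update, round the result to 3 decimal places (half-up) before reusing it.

One sweep:
  x1 = (10 - (-2.9)·0.730 - (-3)·1.597) / (6.9) = 2.450
  x2 = (-7 - (-3.2)·2.221 - (-3)·1.597) / (8.2) = 0.597
  x3 = (9 - (-1)·2.221 - (-2.9)·0.730) / (6.9) = 1.933

(2.450, 0.597, 1.933)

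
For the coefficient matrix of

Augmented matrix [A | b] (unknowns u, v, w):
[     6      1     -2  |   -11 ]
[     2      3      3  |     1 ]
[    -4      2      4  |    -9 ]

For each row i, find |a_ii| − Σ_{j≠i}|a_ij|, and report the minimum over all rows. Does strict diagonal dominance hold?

row 1: |6| − (1+2) = 3
row 2: |3| − (2+3) = -2
row 3: |4| − (4+2) = -2
minimum over rows = -2 → not strictly diagonally dominant

-2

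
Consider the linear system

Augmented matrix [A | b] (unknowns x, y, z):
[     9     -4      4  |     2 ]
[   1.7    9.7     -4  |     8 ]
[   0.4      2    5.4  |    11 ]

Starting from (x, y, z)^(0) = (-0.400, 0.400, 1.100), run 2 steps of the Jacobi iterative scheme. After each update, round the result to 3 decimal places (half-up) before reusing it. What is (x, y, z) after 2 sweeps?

Iteration 1:
  x = (2 - (-4)·0.400 - (4)·1.100) / (9) = -0.089
  y = (8 - (1.7)·-0.400 - (-4)·1.100) / (9.7) = 1.348
  z = (11 - (0.4)·-0.400 - (2)·0.400) / (5.4) = 1.919
Iteration 2:
  x = (2 - (-4)·1.348 - (4)·1.919) / (9) = -0.032
  y = (8 - (1.7)·-0.089 - (-4)·1.919) / (9.7) = 1.632
  z = (11 - (0.4)·-0.089 - (2)·1.348) / (5.4) = 1.544

(-0.032, 1.632, 1.544)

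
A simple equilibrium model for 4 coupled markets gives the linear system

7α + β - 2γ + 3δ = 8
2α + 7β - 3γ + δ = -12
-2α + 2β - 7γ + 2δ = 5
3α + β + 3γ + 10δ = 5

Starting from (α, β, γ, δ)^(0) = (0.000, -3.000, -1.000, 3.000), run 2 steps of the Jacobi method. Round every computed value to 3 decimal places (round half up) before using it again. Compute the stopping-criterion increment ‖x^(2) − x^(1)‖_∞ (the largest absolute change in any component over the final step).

0.835

Iteration 1:
  α = (8 - (1)·-3.000 - (-2)·-1.000 - (3)·3.000) / (7) = 0.000
  β = (-12 - (2)·0.000 - (-3)·-1.000 - (1)·3.000) / (7) = -2.571
  γ = (5 - (-2)·0.000 - (2)·-3.000 - (2)·3.000) / (-7) = -0.714
  δ = (5 - (3)·0.000 - (1)·-3.000 - (3)·-1.000) / (10) = 1.100
Iteration 2:
  α = (8 - (1)·-2.571 - (-2)·-0.714 - (3)·1.100) / (7) = 0.835
  β = (-12 - (2)·0.000 - (-3)·-0.714 - (1)·1.100) / (7) = -2.177
  γ = (5 - (-2)·0.000 - (2)·-2.571 - (2)·1.100) / (-7) = -1.135
  δ = (5 - (3)·0.000 - (1)·-2.571 - (3)·-0.714) / (10) = 0.971
Change: (0.835, 0.394, -0.421, -0.129) → max |·| = 0.835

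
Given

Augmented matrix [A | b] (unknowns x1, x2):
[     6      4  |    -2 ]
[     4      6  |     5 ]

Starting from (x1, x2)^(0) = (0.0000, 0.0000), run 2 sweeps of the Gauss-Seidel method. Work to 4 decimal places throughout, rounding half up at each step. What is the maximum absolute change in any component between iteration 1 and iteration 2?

Iteration 1:
  x1 = (-2 - (4)·0.0000) / (6) = -0.3333
  x2 = (5 - (4)·-0.3333) / (6) = 1.0555
Iteration 2:
  x1 = (-2 - (4)·1.0555) / (6) = -1.0370
  x2 = (5 - (4)·-1.0370) / (6) = 1.5247
Change: (-0.7037, 0.4692) → max |·| = 0.7037

0.7037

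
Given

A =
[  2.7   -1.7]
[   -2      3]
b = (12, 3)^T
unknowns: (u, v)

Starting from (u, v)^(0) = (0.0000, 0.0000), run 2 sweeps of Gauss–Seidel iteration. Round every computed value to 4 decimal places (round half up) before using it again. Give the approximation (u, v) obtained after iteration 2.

(6.9396, 5.6264)

Iteration 1:
  u = (12 - (-1.7)·0.0000) / (2.7) = 4.4444
  v = (3 - (-2)·4.4444) / (3) = 3.9629
Iteration 2:
  u = (12 - (-1.7)·3.9629) / (2.7) = 6.9396
  v = (3 - (-2)·6.9396) / (3) = 5.6264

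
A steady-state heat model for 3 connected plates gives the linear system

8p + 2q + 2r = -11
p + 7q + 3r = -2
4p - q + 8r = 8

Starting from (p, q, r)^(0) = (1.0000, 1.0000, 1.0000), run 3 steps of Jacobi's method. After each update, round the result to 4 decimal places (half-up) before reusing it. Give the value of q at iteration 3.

Iteration 1:
  p = (-11 - (2)·1.0000 - (2)·1.0000) / (8) = -1.8750
  q = (-2 - (1)·1.0000 - (3)·1.0000) / (7) = -0.8571
  r = (8 - (4)·1.0000 - (-1)·1.0000) / (8) = 0.6250
Iteration 2:
  p = (-11 - (2)·-0.8571 - (2)·0.6250) / (8) = -1.3170
  q = (-2 - (1)·-1.8750 - (3)·0.6250) / (7) = -0.2857
  r = (8 - (4)·-1.8750 - (-1)·-0.8571) / (8) = 1.8304
Iteration 3:
  p = (-11 - (2)·-0.2857 - (2)·1.8304) / (8) = -1.7612
  q = (-2 - (1)·-1.3170 - (3)·1.8304) / (7) = -0.8820
  r = (8 - (4)·-1.3170 - (-1)·-0.2857) / (8) = 1.6228

-0.8820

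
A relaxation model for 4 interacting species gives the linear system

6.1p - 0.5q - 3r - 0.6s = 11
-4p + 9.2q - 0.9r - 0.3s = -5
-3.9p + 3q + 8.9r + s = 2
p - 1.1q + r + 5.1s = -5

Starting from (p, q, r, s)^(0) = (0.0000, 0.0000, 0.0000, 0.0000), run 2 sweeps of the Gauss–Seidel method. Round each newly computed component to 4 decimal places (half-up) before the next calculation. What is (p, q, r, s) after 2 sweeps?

(2.1381, 0.4297, 1.1814, -1.5386)

Iteration 1:
  p = (11 - (-0.5)·0.0000 - (-3)·0.0000 - (-0.6)·0.0000) / (6.1) = 1.8033
  q = (-5 - (-4)·1.8033 - (-0.9)·0.0000 - (-0.3)·0.0000) / (9.2) = 0.2406
  r = (2 - (-3.9)·1.8033 - (3)·0.2406 - (1)·0.0000) / (8.9) = 0.9338
  s = (-5 - (1)·1.8033 - (-1.1)·0.2406 - (1)·0.9338) / (5.1) = -1.4652
Iteration 2:
  p = (11 - (-0.5)·0.2406 - (-3)·0.9338 - (-0.6)·-1.4652) / (6.1) = 2.1381
  q = (-5 - (-4)·2.1381 - (-0.9)·0.9338 - (-0.3)·-1.4652) / (9.2) = 0.4297
  r = (2 - (-3.9)·2.1381 - (3)·0.4297 - (1)·-1.4652) / (8.9) = 1.1814
  s = (-5 - (1)·2.1381 - (-1.1)·0.4297 - (1)·1.1814) / (5.1) = -1.5386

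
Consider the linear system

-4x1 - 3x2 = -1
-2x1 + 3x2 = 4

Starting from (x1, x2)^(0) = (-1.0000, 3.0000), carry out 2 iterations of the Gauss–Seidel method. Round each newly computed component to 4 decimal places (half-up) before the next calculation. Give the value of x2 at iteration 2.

Iteration 1:
  x1 = (-1 - (-3)·3.0000) / (-4) = -2.0000
  x2 = (4 - (-2)·-2.0000) / (3) = 0.0000
Iteration 2:
  x1 = (-1 - (-3)·0.0000) / (-4) = 0.2500
  x2 = (4 - (-2)·0.2500) / (3) = 1.5000

1.5000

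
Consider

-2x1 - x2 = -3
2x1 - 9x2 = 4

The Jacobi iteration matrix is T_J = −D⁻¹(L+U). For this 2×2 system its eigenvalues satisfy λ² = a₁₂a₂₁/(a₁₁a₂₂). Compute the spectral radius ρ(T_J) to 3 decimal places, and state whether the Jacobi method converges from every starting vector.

0.333

a₁₂a₂₁/(a₁₁a₂₂) = (-1)·(2) / ((-2)·(-9)) = -0.111111
ρ = √|-0.111111| = √0.111111 = 0.333
ρ < 1, so Jacobi converges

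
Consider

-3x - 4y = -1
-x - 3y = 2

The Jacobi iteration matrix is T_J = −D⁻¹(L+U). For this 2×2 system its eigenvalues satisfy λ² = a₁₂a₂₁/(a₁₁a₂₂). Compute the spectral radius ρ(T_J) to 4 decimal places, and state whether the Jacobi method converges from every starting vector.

a₁₂a₂₁/(a₁₁a₂₂) = (-4)·(-1) / ((-3)·(-3)) = 0.444444
ρ = √|0.444444| = √0.444444 = 0.6667
ρ < 1, so Jacobi converges

0.6667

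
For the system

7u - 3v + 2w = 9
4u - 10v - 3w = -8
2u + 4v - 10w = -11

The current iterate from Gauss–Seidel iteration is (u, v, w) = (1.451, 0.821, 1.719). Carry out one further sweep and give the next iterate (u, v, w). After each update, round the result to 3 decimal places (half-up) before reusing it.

One sweep:
  u = (9 - (-3)·0.821 - (2)·1.719) / (7) = 1.146
  v = (-8 - (4)·1.146 - (-3)·1.719) / (-10) = 0.743
  w = (-11 - (2)·1.146 - (4)·0.743) / (-10) = 1.626

(1.146, 0.743, 1.626)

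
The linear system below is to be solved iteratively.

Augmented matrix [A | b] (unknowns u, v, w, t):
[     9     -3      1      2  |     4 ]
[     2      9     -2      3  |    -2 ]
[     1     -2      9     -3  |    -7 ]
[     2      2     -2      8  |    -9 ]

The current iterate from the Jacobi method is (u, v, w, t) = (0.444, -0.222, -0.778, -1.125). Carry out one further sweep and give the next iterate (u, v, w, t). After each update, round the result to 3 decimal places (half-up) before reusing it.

(0.707, -0.119, -1.251, -1.375)

One sweep:
  u = (4 - (-3)·-0.222 - (1)·-0.778 - (2)·-1.125) / (9) = 0.707
  v = (-2 - (2)·0.444 - (-2)·-0.778 - (3)·-1.125) / (9) = -0.119
  w = (-7 - (1)·0.444 - (-2)·-0.222 - (-3)·-1.125) / (9) = -1.251
  t = (-9 - (2)·0.444 - (2)·-0.222 - (-2)·-0.778) / (8) = -1.375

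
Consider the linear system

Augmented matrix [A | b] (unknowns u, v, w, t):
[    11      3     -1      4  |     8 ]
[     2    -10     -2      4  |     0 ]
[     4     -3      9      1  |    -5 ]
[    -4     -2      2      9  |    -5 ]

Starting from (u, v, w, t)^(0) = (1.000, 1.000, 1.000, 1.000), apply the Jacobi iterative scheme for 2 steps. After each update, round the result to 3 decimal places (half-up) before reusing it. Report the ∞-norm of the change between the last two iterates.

Iteration 1:
  u = (8 - (3)·1.000 - (-1)·1.000 - (4)·1.000) / (11) = 0.182
  v = (0 - (2)·1.000 - (-2)·1.000 - (4)·1.000) / (-10) = 0.400
  w = (-5 - (4)·1.000 - (-3)·1.000 - (1)·1.000) / (9) = -0.778
  t = (-5 - (-4)·1.000 - (-2)·1.000 - (2)·1.000) / (9) = -0.111
Iteration 2:
  u = (8 - (3)·0.400 - (-1)·-0.778 - (4)·-0.111) / (11) = 0.588
  v = (0 - (2)·0.182 - (-2)·-0.778 - (4)·-0.111) / (-10) = 0.148
  w = (-5 - (4)·0.182 - (-3)·0.400 - (1)·-0.111) / (9) = -0.491
  t = (-5 - (-4)·0.182 - (-2)·0.400 - (2)·-0.778) / (9) = -0.213
Change: (0.406, -0.252, 0.287, -0.102) → max |·| = 0.406

0.406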